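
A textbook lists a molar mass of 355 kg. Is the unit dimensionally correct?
No

molar mass has SI base units: kg / mol
kg does NOT reduce to kg / mol; a valid unit for molar mass would be e.g. kg/mol.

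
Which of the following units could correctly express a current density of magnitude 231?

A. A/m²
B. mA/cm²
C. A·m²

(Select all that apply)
A, B

current density has SI base units: A / m^2

Checking each option against A / m^2:
  A. A/m²: ✓ matches
  B. mA/cm²: ✓ matches
  C. A·m²: ✗ does not match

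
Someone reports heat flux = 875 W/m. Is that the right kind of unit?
No

heat flux has SI base units: kg / s^3
W/m does NOT reduce to kg / s^3; a valid unit for heat flux would be e.g. W/m².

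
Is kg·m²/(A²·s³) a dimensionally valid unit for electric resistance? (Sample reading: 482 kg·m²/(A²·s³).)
Yes

electric resistance has SI base units: kg * m^2 / (A^2 * s^3)
kg·m²/(A²·s³) reduces to the same SI base units, so it is a valid unit for electric resistance.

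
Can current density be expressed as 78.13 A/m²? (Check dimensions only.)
Yes

current density has SI base units: A / m^2
A/m² reduces to the same SI base units, so it is a valid unit for current density.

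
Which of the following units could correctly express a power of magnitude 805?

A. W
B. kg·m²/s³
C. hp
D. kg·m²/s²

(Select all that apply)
A, B, C

power has SI base units: kg * m^2 / s^3

Checking each option against kg * m^2 / s^3:
  A. W: ✓ matches
  B. kg·m²/s³: ✓ matches
  C. hp: ✓ matches
  D. kg·m²/s²: ✗ does not match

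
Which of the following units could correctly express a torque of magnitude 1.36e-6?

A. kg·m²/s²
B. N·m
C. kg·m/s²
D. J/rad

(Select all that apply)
A, B, D

torque has SI base units: kg * m^2 / s^2

Checking each option against kg * m^2 / s^2:
  A. kg·m²/s²: ✓ matches
  B. N·m: ✓ matches
  C. kg·m/s²: ✗ does not match
  D. J/rad: ✓ matches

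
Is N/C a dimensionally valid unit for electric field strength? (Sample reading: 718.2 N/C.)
Yes

electric field strength has SI base units: kg * m / (A * s^3)
N/C reduces to the same SI base units, so it is a valid unit for electric field strength.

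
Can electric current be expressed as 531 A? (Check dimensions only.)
Yes

electric current has SI base units: A
A reduces to the same SI base units, so it is a valid unit for electric current.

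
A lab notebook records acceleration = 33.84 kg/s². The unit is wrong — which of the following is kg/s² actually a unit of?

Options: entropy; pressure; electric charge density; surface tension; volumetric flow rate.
surface tension

acceleration should have units dimensionally equivalent to m / s^2 (e.g. m/s²).
The given unit 'kg/s²' reduces to kg / s^2. Of the listed options, that is the dimensionality of surface tension.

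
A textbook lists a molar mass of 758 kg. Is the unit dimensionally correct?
No

molar mass has SI base units: kg / mol
kg does NOT reduce to kg / mol; a valid unit for molar mass would be e.g. kg/mol.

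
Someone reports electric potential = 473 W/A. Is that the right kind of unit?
Yes

electric potential has SI base units: kg * m^2 / (A * s^3)
W/A reduces to the same SI base units, so it is a valid unit for electric potential.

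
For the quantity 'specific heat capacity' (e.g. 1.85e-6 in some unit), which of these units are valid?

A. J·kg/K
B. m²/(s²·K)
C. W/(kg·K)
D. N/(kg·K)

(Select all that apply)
B

specific heat capacity has SI base units: m^2 / (s^2 * K)

Checking each option against m^2 / (s^2 * K):
  A. J·kg/K: ✗ does not match
  B. m²/(s²·K): ✓ matches
  C. W/(kg·K): ✗ does not match
  D. N/(kg·K): ✗ does not match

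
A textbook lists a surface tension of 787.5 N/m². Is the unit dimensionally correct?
No

surface tension has SI base units: kg / s^2
N/m² does NOT reduce to kg / s^2; a valid unit for surface tension would be e.g. N/m.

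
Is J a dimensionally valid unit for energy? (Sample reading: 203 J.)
Yes

energy has SI base units: kg * m^2 / s^2
J reduces to the same SI base units, so it is a valid unit for energy.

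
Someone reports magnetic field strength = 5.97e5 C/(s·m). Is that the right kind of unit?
Yes

magnetic field strength has SI base units: A / m
C/(s·m) reduces to the same SI base units, so it is a valid unit for magnetic field strength.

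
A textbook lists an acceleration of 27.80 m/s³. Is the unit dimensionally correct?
No

acceleration has SI base units: m / s^2
m/s³ does NOT reduce to m / s^2; a valid unit for acceleration would be e.g. m/s².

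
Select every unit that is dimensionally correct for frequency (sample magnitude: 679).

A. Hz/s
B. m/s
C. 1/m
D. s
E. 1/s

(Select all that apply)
E

frequency has SI base units: 1 / s

Checking each option against 1 / s:
  A. Hz/s: ✗ does not match
  B. m/s: ✗ does not match
  C. 1/m: ✗ does not match
  D. s: ✗ does not match
  E. 1/s: ✓ matches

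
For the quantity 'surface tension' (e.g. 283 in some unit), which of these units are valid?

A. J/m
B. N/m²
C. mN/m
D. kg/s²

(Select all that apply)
C, D

surface tension has SI base units: kg / s^2

Checking each option against kg / s^2:
  A. J/m: ✗ does not match
  B. N/m²: ✗ does not match
  C. mN/m: ✓ matches
  D. kg/s²: ✓ matches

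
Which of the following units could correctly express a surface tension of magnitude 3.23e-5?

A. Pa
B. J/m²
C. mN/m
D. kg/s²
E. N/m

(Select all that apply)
B, C, D, E

surface tension has SI base units: kg / s^2

Checking each option against kg / s^2:
  A. Pa: ✗ does not match
  B. J/m²: ✓ matches
  C. mN/m: ✓ matches
  D. kg/s²: ✓ matches
  E. N/m: ✓ matches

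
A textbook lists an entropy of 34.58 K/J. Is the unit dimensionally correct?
No

entropy has SI base units: kg * m^2 / (s^2 * K)
K/J does NOT reduce to kg * m^2 / (s^2 * K); a valid unit for entropy would be e.g. J/K.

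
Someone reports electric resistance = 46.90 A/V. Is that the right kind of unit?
No

electric resistance has SI base units: kg * m^2 / (A^2 * s^3)
A/V does NOT reduce to kg * m^2 / (A^2 * s^3); a valid unit for electric resistance would be e.g. Ω.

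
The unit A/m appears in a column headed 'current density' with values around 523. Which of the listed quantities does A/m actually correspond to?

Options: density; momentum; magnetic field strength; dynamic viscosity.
magnetic field strength

current density should have units dimensionally equivalent to A / m^2 (e.g. A/m²).
The given unit 'A/m' reduces to A / m. Of the listed options, that is the dimensionality of magnetic field strength.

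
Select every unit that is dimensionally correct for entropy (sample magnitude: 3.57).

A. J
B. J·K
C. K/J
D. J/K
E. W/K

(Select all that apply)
D

entropy has SI base units: kg * m^2 / (s^2 * K)

Checking each option against kg * m^2 / (s^2 * K):
  A. J: ✗ does not match
  B. J·K: ✗ does not match
  C. K/J: ✗ does not match
  D. J/K: ✓ matches
  E. W/K: ✗ does not match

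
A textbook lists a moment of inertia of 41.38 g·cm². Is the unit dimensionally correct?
Yes

moment of inertia has SI base units: kg * m^2
g·cm² reduces to the same SI base units, so it is a valid unit for moment of inertia.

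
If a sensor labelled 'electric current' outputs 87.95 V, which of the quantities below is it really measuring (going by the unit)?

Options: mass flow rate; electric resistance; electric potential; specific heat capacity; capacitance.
electric potential

electric current should have units dimensionally equivalent to A (e.g. A).
The given unit 'V' reduces to kg * m^2 / (A * s^3). Of the listed options, that is the dimensionality of electric potential.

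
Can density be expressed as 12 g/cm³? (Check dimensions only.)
Yes

density has SI base units: kg / m^3
g/cm³ reduces to the same SI base units, so it is a valid unit for density.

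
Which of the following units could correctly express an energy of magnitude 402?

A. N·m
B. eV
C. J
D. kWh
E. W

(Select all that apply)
A, B, C, D

energy has SI base units: kg * m^2 / s^2

Checking each option against kg * m^2 / s^2:
  A. N·m: ✓ matches
  B. eV: ✓ matches
  C. J: ✓ matches
  D. kWh: ✓ matches
  E. W: ✗ does not match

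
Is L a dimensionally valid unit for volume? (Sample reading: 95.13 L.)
Yes

volume has SI base units: m^3
L reduces to the same SI base units, so it is a valid unit for volume.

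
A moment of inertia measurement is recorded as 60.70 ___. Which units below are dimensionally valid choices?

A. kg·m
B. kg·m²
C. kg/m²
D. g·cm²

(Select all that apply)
B, D

moment of inertia has SI base units: kg * m^2

Checking each option against kg * m^2:
  A. kg·m: ✗ does not match
  B. kg·m²: ✓ matches
  C. kg/m²: ✗ does not match
  D. g·cm²: ✓ matches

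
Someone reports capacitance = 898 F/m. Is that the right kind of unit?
No

capacitance has SI base units: A^2 * s^4 / (kg * m^2)
F/m does NOT reduce to A^2 * s^4 / (kg * m^2); a valid unit for capacitance would be e.g. F.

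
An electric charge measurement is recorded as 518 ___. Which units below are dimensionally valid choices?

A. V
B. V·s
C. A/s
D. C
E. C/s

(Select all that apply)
D

electric charge has SI base units: A * s

Checking each option against A * s:
  A. V: ✗ does not match
  B. V·s: ✗ does not match
  C. A/s: ✗ does not match
  D. C: ✓ matches
  E. C/s: ✗ does not match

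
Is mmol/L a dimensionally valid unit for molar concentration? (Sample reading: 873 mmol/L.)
Yes

molar concentration has SI base units: mol / m^3
mmol/L reduces to the same SI base units, so it is a valid unit for molar concentration.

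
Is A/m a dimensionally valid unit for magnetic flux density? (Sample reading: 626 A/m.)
No

magnetic flux density has SI base units: kg / (A * s^2)
A/m does NOT reduce to kg / (A * s^2); a valid unit for magnetic flux density would be e.g. T.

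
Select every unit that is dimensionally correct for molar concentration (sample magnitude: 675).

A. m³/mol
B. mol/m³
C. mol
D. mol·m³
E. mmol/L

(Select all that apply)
B, E

molar concentration has SI base units: mol / m^3

Checking each option against mol / m^3:
  A. m³/mol: ✗ does not match
  B. mol/m³: ✓ matches
  C. mol: ✗ does not match
  D. mol·m³: ✗ does not match
  E. mmol/L: ✓ matches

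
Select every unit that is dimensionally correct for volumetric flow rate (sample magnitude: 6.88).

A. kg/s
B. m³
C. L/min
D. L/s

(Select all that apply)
C, D

volumetric flow rate has SI base units: m^3 / s

Checking each option against m^3 / s:
  A. kg/s: ✗ does not match
  B. m³: ✗ does not match
  C. L/min: ✓ matches
  D. L/s: ✓ matches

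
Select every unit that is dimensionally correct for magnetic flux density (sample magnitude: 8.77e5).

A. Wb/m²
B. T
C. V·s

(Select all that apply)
A, B

magnetic flux density has SI base units: kg / (A * s^2)

Checking each option against kg / (A * s^2):
  A. Wb/m²: ✓ matches
  B. T: ✓ matches
  C. V·s: ✗ does not match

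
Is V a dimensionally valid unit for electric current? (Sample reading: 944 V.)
No

electric current has SI base units: A
V does NOT reduce to A; a valid unit for electric current would be e.g. A.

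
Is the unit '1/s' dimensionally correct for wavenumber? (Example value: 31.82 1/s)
No

wavenumber has SI base units: 1 / m
1/s does NOT reduce to 1 / m; a valid unit for wavenumber would be e.g. 1/m.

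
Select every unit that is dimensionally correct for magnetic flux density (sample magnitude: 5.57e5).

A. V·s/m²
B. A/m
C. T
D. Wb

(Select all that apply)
A, C

magnetic flux density has SI base units: kg / (A * s^2)

Checking each option against kg / (A * s^2):
  A. V·s/m²: ✓ matches
  B. A/m: ✗ does not match
  C. T: ✓ matches
  D. Wb: ✗ does not match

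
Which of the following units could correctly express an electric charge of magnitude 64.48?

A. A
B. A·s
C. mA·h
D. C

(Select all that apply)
B, C, D

electric charge has SI base units: A * s

Checking each option against A * s:
  A. A: ✗ does not match
  B. A·s: ✓ matches
  C. mA·h: ✓ matches
  D. C: ✓ matches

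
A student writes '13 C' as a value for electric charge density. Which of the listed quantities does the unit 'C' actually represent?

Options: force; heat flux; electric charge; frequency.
electric charge

electric charge density should have units dimensionally equivalent to A * s / m^3 (e.g. C/m³).
The given unit 'C' reduces to A * s. Of the listed options, that is the dimensionality of electric charge.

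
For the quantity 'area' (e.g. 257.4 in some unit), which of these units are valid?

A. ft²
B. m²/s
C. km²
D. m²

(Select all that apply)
A, C, D

area has SI base units: m^2

Checking each option against m^2:
  A. ft²: ✓ matches
  B. m²/s: ✗ does not match
  C. km²: ✓ matches
  D. m²: ✓ matches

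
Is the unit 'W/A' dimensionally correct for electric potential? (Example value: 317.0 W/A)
Yes

electric potential has SI base units: kg * m^2 / (A * s^3)
W/A reduces to the same SI base units, so it is a valid unit for electric potential.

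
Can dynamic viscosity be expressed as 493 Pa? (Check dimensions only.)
No

dynamic viscosity has SI base units: kg / (m * s)
Pa does NOT reduce to kg / (m * s); a valid unit for dynamic viscosity would be e.g. Pa·s.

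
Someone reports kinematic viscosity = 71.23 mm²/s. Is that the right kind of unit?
Yes

kinematic viscosity has SI base units: m^2 / s
mm²/s reduces to the same SI base units, so it is a valid unit for kinematic viscosity.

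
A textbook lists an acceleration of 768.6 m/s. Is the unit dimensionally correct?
No

acceleration has SI base units: m / s^2
m/s does NOT reduce to m / s^2; a valid unit for acceleration would be e.g. m/s².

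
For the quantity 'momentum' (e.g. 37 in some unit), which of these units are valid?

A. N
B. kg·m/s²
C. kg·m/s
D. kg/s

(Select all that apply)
C

momentum has SI base units: kg * m / s

Checking each option against kg * m / s:
  A. N: ✗ does not match
  B. kg·m/s²: ✗ does not match
  C. kg·m/s: ✓ matches
  D. kg/s: ✗ does not match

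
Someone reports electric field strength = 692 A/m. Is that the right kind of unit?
No

electric field strength has SI base units: kg * m / (A * s^3)
A/m does NOT reduce to kg * m / (A * s^3); a valid unit for electric field strength would be e.g. V/m.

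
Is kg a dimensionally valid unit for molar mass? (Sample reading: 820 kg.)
No

molar mass has SI base units: kg / mol
kg does NOT reduce to kg / mol; a valid unit for molar mass would be e.g. kg/mol.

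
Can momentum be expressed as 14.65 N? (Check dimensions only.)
No

momentum has SI base units: kg * m / s
N does NOT reduce to kg * m / s; a valid unit for momentum would be e.g. kg·m/s.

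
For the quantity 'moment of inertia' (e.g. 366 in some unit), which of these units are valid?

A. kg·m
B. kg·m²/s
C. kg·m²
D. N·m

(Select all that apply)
C

moment of inertia has SI base units: kg * m^2

Checking each option against kg * m^2:
  A. kg·m: ✗ does not match
  B. kg·m²/s: ✗ does not match
  C. kg·m²: ✓ matches
  D. N·m: ✗ does not match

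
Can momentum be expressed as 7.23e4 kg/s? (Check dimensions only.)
No

momentum has SI base units: kg * m / s
kg/s does NOT reduce to kg * m / s; a valid unit for momentum would be e.g. kg·m/s.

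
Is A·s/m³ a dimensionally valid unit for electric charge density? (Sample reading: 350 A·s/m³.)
Yes

electric charge density has SI base units: A * s / m^3
A·s/m³ reduces to the same SI base units, so it is a valid unit for electric charge density.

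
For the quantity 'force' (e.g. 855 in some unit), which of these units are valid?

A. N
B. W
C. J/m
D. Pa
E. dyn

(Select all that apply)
A, C, E

force has SI base units: kg * m / s^2

Checking each option against kg * m / s^2:
  A. N: ✓ matches
  B. W: ✗ does not match
  C. J/m: ✓ matches
  D. Pa: ✗ does not match
  E. dyn: ✓ matches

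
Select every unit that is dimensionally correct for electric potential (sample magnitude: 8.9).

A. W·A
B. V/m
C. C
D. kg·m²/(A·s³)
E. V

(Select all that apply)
D, E

electric potential has SI base units: kg * m^2 / (A * s^3)

Checking each option against kg * m^2 / (A * s^3):
  A. W·A: ✗ does not match
  B. V/m: ✗ does not match
  C. C: ✗ does not match
  D. kg·m²/(A·s³): ✓ matches
  E. V: ✓ matches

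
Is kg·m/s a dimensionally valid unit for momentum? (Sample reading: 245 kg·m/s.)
Yes

momentum has SI base units: kg * m / s
kg·m/s reduces to the same SI base units, so it is a valid unit for momentum.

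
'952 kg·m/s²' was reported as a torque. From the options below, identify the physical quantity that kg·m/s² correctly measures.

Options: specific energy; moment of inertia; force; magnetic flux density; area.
force

torque should have units dimensionally equivalent to kg * m^2 / s^2 (e.g. N·m).
The given unit 'kg·m/s²' reduces to kg * m / s^2. Of the listed options, that is the dimensionality of force.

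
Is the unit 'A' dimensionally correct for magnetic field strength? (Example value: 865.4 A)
No

magnetic field strength has SI base units: A / m
A does NOT reduce to A / m; a valid unit for magnetic field strength would be e.g. A/m.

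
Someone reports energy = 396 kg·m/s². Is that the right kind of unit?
No

energy has SI base units: kg * m^2 / s^2
kg·m/s² does NOT reduce to kg * m^2 / s^2; a valid unit for energy would be e.g. J.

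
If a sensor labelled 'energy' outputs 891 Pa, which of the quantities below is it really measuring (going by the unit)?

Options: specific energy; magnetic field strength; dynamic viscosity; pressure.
pressure

energy should have units dimensionally equivalent to kg * m^2 / s^2 (e.g. J).
The given unit 'Pa' reduces to kg / (m * s^2). Of the listed options, that is the dimensionality of pressure.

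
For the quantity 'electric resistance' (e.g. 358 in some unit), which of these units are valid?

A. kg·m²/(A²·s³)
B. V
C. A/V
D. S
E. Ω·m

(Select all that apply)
A

electric resistance has SI base units: kg * m^2 / (A^2 * s^3)

Checking each option against kg * m^2 / (A^2 * s^3):
  A. kg·m²/(A²·s³): ✓ matches
  B. V: ✗ does not match
  C. A/V: ✗ does not match
  D. S: ✗ does not match
  E. Ω·m: ✗ does not match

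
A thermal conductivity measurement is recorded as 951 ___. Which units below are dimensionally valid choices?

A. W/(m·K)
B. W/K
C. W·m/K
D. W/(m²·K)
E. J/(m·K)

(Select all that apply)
A

thermal conductivity has SI base units: kg * m / (s^3 * K)

Checking each option against kg * m / (s^3 * K):
  A. W/(m·K): ✓ matches
  B. W/K: ✗ does not match
  C. W·m/K: ✗ does not match
  D. W/(m²·K): ✗ does not match
  E. J/(m·K): ✗ does not match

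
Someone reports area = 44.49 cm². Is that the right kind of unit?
Yes

area has SI base units: m^2
cm² reduces to the same SI base units, so it is a valid unit for area.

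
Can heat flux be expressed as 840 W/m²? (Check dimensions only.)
Yes

heat flux has SI base units: kg / s^3
W/m² reduces to the same SI base units, so it is a valid unit for heat flux.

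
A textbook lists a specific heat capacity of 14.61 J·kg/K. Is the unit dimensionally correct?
No

specific heat capacity has SI base units: m^2 / (s^2 * K)
J·kg/K does NOT reduce to m^2 / (s^2 * K); a valid unit for specific heat capacity would be e.g. J/(kg·K).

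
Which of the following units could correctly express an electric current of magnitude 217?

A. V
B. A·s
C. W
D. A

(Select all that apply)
D

electric current has SI base units: A

Checking each option against A:
  A. V: ✗ does not match
  B. A·s: ✗ does not match
  C. W: ✗ does not match
  D. A: ✓ matches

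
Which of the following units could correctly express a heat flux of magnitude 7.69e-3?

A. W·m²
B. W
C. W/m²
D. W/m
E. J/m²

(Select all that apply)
C

heat flux has SI base units: kg / s^3

Checking each option against kg / s^3:
  A. W·m²: ✗ does not match
  B. W: ✗ does not match
  C. W/m²: ✓ matches
  D. W/m: ✗ does not match
  E. J/m²: ✗ does not match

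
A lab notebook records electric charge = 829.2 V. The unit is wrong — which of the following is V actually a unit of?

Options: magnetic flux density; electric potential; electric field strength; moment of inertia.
electric potential

electric charge should have units dimensionally equivalent to A * s (e.g. C).
The given unit 'V' reduces to kg * m^2 / (A * s^3). Of the listed options, that is the dimensionality of electric potential.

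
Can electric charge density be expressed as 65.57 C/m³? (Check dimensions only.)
Yes

electric charge density has SI base units: A * s / m^3
C/m³ reduces to the same SI base units, so it is a valid unit for electric charge density.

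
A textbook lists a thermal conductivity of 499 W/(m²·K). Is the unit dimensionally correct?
No

thermal conductivity has SI base units: kg * m / (s^3 * K)
W/(m²·K) does NOT reduce to kg * m / (s^3 * K); a valid unit for thermal conductivity would be e.g. W/(m·K).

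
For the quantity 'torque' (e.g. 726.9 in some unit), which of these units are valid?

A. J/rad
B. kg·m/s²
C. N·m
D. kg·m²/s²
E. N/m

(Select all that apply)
A, C, D

torque has SI base units: kg * m^2 / s^2

Checking each option against kg * m^2 / s^2:
  A. J/rad: ✓ matches
  B. kg·m/s²: ✗ does not match
  C. N·m: ✓ matches
  D. kg·m²/s²: ✓ matches
  E. N/m: ✗ does not match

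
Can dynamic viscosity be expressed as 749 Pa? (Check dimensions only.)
No

dynamic viscosity has SI base units: kg / (m * s)
Pa does NOT reduce to kg / (m * s); a valid unit for dynamic viscosity would be e.g. Pa·s.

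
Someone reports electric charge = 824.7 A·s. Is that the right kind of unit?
Yes

electric charge has SI base units: A * s
A·s reduces to the same SI base units, so it is a valid unit for electric charge.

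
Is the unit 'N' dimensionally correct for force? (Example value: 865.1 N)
Yes

force has SI base units: kg * m / s^2
N reduces to the same SI base units, so it is a valid unit for force.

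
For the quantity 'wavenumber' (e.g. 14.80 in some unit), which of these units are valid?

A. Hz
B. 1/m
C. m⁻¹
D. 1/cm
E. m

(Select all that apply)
B, C, D

wavenumber has SI base units: 1 / m

Checking each option against 1 / m:
  A. Hz: ✗ does not match
  B. 1/m: ✓ matches
  C. m⁻¹: ✓ matches
  D. 1/cm: ✓ matches
  E. m: ✗ does not match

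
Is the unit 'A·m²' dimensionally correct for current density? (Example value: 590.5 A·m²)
No

current density has SI base units: A / m^2
A·m² does NOT reduce to A / m^2; a valid unit for current density would be e.g. A/m².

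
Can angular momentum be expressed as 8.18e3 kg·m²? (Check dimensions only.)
No

angular momentum has SI base units: kg * m^2 / s
kg·m² does NOT reduce to kg * m^2 / s; a valid unit for angular momentum would be e.g. kg·m²/s.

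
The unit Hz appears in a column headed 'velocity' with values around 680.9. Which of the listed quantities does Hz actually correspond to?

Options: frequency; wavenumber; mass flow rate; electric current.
frequency

velocity should have units dimensionally equivalent to m / s (e.g. m/s).
The given unit 'Hz' reduces to 1 / s. Of the listed options, that is the dimensionality of frequency.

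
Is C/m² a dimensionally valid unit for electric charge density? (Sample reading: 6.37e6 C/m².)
No

electric charge density has SI base units: A * s / m^3
C/m² does NOT reduce to A * s / m^3; a valid unit for electric charge density would be e.g. C/m³.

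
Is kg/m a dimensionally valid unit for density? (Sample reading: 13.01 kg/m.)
No

density has SI base units: kg / m^3
kg/m does NOT reduce to kg / m^3; a valid unit for density would be e.g. kg/m³.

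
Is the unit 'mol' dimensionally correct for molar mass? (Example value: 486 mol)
No

molar mass has SI base units: kg / mol
mol does NOT reduce to kg / mol; a valid unit for molar mass would be e.g. kg/mol.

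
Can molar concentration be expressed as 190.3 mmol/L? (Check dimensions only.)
Yes

molar concentration has SI base units: mol / m^3
mmol/L reduces to the same SI base units, so it is a valid unit for molar concentration.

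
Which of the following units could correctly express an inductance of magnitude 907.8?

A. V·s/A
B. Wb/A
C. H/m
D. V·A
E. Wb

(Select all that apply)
A, B

inductance has SI base units: kg * m^2 / (A^2 * s^2)

Checking each option against kg * m^2 / (A^2 * s^2):
  A. V·s/A: ✓ matches
  B. Wb/A: ✓ matches
  C. H/m: ✗ does not match
  D. V·A: ✗ does not match
  E. Wb: ✗ does not match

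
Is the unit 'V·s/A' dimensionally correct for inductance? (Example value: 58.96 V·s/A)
Yes

inductance has SI base units: kg * m^2 / (A^2 * s^2)
V·s/A reduces to the same SI base units, so it is a valid unit for inductance.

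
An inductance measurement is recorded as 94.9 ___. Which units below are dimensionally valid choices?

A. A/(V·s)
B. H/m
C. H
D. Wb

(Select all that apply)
C

inductance has SI base units: kg * m^2 / (A^2 * s^2)

Checking each option against kg * m^2 / (A^2 * s^2):
  A. A/(V·s): ✗ does not match
  B. H/m: ✗ does not match
  C. H: ✓ matches
  D. Wb: ✗ does not match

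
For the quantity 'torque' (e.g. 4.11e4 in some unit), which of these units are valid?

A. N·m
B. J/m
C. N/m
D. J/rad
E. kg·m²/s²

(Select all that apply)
A, D, E

torque has SI base units: kg * m^2 / s^2

Checking each option against kg * m^2 / s^2:
  A. N·m: ✓ matches
  B. J/m: ✗ does not match
  C. N/m: ✗ does not match
  D. J/rad: ✓ matches
  E. kg·m²/s²: ✓ matches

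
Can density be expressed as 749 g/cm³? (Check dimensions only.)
Yes

density has SI base units: kg / m^3
g/cm³ reduces to the same SI base units, so it is a valid unit for density.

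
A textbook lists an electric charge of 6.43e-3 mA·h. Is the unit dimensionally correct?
Yes

electric charge has SI base units: A * s
mA·h reduces to the same SI base units, so it is a valid unit for electric charge.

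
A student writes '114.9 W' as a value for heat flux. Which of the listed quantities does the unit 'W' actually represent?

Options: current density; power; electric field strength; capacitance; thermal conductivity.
power

heat flux should have units dimensionally equivalent to kg / s^3 (e.g. W/m²).
The given unit 'W' reduces to kg * m^2 / s^3. Of the listed options, that is the dimensionality of power.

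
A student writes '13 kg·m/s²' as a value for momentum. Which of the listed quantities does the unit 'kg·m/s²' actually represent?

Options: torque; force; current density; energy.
force

momentum should have units dimensionally equivalent to kg * m / s (e.g. kg·m/s).
The given unit 'kg·m/s²' reduces to kg * m / s^2. Of the listed options, that is the dimensionality of force.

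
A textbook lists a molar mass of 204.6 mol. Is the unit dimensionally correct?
No

molar mass has SI base units: kg / mol
mol does NOT reduce to kg / mol; a valid unit for molar mass would be e.g. kg/mol.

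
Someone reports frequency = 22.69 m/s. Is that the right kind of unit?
No

frequency has SI base units: 1 / s
m/s does NOT reduce to 1 / s; a valid unit for frequency would be e.g. Hz.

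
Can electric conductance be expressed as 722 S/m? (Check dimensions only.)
No

electric conductance has SI base units: A^2 * s^3 / (kg * m^2)
S/m does NOT reduce to A^2 * s^3 / (kg * m^2); a valid unit for electric conductance would be e.g. S.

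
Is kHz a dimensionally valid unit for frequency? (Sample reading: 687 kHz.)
Yes

frequency has SI base units: 1 / s
kHz reduces to the same SI base units, so it is a valid unit for frequency.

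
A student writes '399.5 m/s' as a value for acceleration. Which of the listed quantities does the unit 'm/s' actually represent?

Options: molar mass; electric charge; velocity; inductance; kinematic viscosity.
velocity

acceleration should have units dimensionally equivalent to m / s^2 (e.g. m/s²).
The given unit 'm/s' reduces to m / s. Of the listed options, that is the dimensionality of velocity.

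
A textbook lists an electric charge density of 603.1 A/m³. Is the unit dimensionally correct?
No

electric charge density has SI base units: A * s / m^3
A/m³ does NOT reduce to A * s / m^3; a valid unit for electric charge density would be e.g. C/m³.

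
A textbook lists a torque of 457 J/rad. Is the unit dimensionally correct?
Yes

torque has SI base units: kg * m^2 / s^2
J/rad reduces to the same SI base units, so it is a valid unit for torque.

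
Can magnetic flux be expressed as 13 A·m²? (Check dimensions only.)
No

magnetic flux has SI base units: kg * m^2 / (A * s^2)
A·m² does NOT reduce to kg * m^2 / (A * s^2); a valid unit for magnetic flux would be e.g. Wb.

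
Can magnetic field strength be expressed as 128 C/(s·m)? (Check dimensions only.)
Yes

magnetic field strength has SI base units: A / m
C/(s·m) reduces to the same SI base units, so it is a valid unit for magnetic field strength.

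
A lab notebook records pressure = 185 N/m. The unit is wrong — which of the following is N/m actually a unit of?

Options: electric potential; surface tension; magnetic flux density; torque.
surface tension

pressure should have units dimensionally equivalent to kg / (m * s^2) (e.g. Pa).
The given unit 'N/m' reduces to kg / s^2. Of the listed options, that is the dimensionality of surface tension.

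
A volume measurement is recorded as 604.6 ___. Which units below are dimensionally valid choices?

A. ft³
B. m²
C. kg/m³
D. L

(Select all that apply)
A, D

volume has SI base units: m^3

Checking each option against m^3:
  A. ft³: ✓ matches
  B. m²: ✗ does not match
  C. kg/m³: ✗ does not match
  D. L: ✓ matches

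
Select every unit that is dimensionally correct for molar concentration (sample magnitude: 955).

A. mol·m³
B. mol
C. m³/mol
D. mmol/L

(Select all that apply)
D

molar concentration has SI base units: mol / m^3

Checking each option against mol / m^3:
  A. mol·m³: ✗ does not match
  B. mol: ✗ does not match
  C. m³/mol: ✗ does not match
  D. mmol/L: ✓ matches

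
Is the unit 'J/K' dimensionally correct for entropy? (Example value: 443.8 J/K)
Yes

entropy has SI base units: kg * m^2 / (s^2 * K)
J/K reduces to the same SI base units, so it is a valid unit for entropy.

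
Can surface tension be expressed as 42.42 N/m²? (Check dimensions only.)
No

surface tension has SI base units: kg / s^2
N/m² does NOT reduce to kg / s^2; a valid unit for surface tension would be e.g. N/m.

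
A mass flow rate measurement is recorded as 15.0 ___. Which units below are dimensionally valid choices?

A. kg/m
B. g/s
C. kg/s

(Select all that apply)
B, C

mass flow rate has SI base units: kg / s

Checking each option against kg / s:
  A. kg/m: ✗ does not match
  B. g/s: ✓ matches
  C. kg/s: ✓ matches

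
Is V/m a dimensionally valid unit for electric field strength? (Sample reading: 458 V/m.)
Yes

electric field strength has SI base units: kg * m / (A * s^3)
V/m reduces to the same SI base units, so it is a valid unit for electric field strength.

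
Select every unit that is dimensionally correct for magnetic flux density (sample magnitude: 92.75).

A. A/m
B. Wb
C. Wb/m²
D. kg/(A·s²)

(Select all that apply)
C, D

magnetic flux density has SI base units: kg / (A * s^2)

Checking each option against kg / (A * s^2):
  A. A/m: ✗ does not match
  B. Wb: ✗ does not match
  C. Wb/m²: ✓ matches
  D. kg/(A·s²): ✓ matches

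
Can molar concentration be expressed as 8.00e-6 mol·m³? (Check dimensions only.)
No

molar concentration has SI base units: mol / m^3
mol·m³ does NOT reduce to mol / m^3; a valid unit for molar concentration would be e.g. mol/m³.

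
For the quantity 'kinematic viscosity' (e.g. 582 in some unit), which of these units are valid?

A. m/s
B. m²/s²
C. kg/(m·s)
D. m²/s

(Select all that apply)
D

kinematic viscosity has SI base units: m^2 / s

Checking each option against m^2 / s:
  A. m/s: ✗ does not match
  B. m²/s²: ✗ does not match
  C. kg/(m·s): ✗ does not match
  D. m²/s: ✓ matches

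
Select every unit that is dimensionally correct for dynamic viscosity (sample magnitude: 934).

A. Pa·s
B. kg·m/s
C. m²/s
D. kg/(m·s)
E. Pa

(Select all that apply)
A, D

dynamic viscosity has SI base units: kg / (m * s)

Checking each option against kg / (m * s):
  A. Pa·s: ✓ matches
  B. kg·m/s: ✗ does not match
  C. m²/s: ✗ does not match
  D. kg/(m·s): ✓ matches
  E. Pa: ✗ does not match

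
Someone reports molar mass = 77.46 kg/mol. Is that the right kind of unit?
Yes

molar mass has SI base units: kg / mol
kg/mol reduces to the same SI base units, so it is a valid unit for molar mass.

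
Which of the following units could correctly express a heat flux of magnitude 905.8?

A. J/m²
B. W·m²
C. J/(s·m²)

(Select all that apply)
C

heat flux has SI base units: kg / s^3

Checking each option against kg / s^3:
  A. J/m²: ✗ does not match
  B. W·m²: ✗ does not match
  C. J/(s·m²): ✓ matches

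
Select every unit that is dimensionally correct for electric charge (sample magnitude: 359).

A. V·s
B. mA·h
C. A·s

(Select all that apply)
B, C

electric charge has SI base units: A * s

Checking each option against A * s:
  A. V·s: ✗ does not match
  B. mA·h: ✓ matches
  C. A·s: ✓ matches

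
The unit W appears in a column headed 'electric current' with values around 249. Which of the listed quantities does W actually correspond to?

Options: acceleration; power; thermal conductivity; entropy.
power

electric current should have units dimensionally equivalent to A (e.g. A).
The given unit 'W' reduces to kg * m^2 / s^3. Of the listed options, that is the dimensionality of power.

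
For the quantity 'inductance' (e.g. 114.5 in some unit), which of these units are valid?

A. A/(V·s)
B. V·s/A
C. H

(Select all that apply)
B, C

inductance has SI base units: kg * m^2 / (A^2 * s^2)

Checking each option against kg * m^2 / (A^2 * s^2):
  A. A/(V·s): ✗ does not match
  B. V·s/A: ✓ matches
  C. H: ✓ matches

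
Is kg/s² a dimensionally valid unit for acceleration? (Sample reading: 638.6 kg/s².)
No

acceleration has SI base units: m / s^2
kg/s² does NOT reduce to m / s^2; a valid unit for acceleration would be e.g. m/s².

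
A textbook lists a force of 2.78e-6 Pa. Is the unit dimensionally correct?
No

force has SI base units: kg * m / s^2
Pa does NOT reduce to kg * m / s^2; a valid unit for force would be e.g. N.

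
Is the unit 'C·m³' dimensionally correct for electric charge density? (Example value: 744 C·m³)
No

electric charge density has SI base units: A * s / m^3
C·m³ does NOT reduce to A * s / m^3; a valid unit for electric charge density would be e.g. C/m³.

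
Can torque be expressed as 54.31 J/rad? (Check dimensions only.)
Yes

torque has SI base units: kg * m^2 / s^2
J/rad reduces to the same SI base units, so it is a valid unit for torque.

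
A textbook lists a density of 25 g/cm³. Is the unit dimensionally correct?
Yes

density has SI base units: kg / m^3
g/cm³ reduces to the same SI base units, so it is a valid unit for density.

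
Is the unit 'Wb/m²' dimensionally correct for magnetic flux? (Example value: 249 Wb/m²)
No

magnetic flux has SI base units: kg * m^2 / (A * s^2)
Wb/m² does NOT reduce to kg * m^2 / (A * s^2); a valid unit for magnetic flux would be e.g. Wb.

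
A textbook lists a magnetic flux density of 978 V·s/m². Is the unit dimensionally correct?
Yes

magnetic flux density has SI base units: kg / (A * s^2)
V·s/m² reduces to the same SI base units, so it is a valid unit for magnetic flux density.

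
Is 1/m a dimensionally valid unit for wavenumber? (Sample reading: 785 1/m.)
Yes

wavenumber has SI base units: 1 / m
1/m reduces to the same SI base units, so it is a valid unit for wavenumber.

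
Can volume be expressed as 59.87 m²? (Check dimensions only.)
No

volume has SI base units: m^3
m² does NOT reduce to m^3; a valid unit for volume would be e.g. m³.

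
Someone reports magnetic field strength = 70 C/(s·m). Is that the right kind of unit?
Yes

magnetic field strength has SI base units: A / m
C/(s·m) reduces to the same SI base units, so it is a valid unit for magnetic field strength.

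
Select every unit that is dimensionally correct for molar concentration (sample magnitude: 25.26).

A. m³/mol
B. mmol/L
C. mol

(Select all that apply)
B

molar concentration has SI base units: mol / m^3

Checking each option against mol / m^3:
  A. m³/mol: ✗ does not match
  B. mmol/L: ✓ matches
  C. mol: ✗ does not match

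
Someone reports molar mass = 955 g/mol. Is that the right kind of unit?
Yes

molar mass has SI base units: kg / mol
g/mol reduces to the same SI base units, so it is a valid unit for molar mass.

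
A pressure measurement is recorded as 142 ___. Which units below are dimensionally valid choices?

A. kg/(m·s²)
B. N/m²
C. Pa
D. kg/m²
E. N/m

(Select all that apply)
A, B, C

pressure has SI base units: kg / (m * s^2)

Checking each option against kg / (m * s^2):
  A. kg/(m·s²): ✓ matches
  B. N/m²: ✓ matches
  C. Pa: ✓ matches
  D. kg/m²: ✗ does not match
  E. N/m: ✗ does not match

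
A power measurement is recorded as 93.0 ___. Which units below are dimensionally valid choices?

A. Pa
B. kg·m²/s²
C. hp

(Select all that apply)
C

power has SI base units: kg * m^2 / s^3

Checking each option against kg * m^2 / s^3:
  A. Pa: ✗ does not match
  B. kg·m²/s²: ✗ does not match
  C. hp: ✓ matches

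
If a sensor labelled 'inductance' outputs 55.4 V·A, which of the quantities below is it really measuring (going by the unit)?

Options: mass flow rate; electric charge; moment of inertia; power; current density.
power

inductance should have units dimensionally equivalent to kg * m^2 / (A^2 * s^2) (e.g. H).
The given unit 'V·A' reduces to kg * m^2 / s^3. Of the listed options, that is the dimensionality of power.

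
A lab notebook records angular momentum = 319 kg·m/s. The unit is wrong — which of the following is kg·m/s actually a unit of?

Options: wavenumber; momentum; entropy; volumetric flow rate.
momentum

angular momentum should have units dimensionally equivalent to kg * m^2 / s (e.g. kg·m²/s).
The given unit 'kg·m/s' reduces to kg * m / s. Of the listed options, that is the dimensionality of momentum.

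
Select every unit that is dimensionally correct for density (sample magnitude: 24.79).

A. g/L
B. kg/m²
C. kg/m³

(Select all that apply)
A, C

density has SI base units: kg / m^3

Checking each option against kg / m^3:
  A. g/L: ✓ matches
  B. kg/m²: ✗ does not match
  C. kg/m³: ✓ matches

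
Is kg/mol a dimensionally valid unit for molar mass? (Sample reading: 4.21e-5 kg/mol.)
Yes

molar mass has SI base units: kg / mol
kg/mol reduces to the same SI base units, so it is a valid unit for molar mass.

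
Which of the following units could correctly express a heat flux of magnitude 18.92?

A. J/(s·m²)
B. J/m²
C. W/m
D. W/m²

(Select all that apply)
A, D

heat flux has SI base units: kg / s^3

Checking each option against kg / s^3:
  A. J/(s·m²): ✓ matches
  B. J/m²: ✗ does not match
  C. W/m: ✗ does not match
  D. W/m²: ✓ matches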